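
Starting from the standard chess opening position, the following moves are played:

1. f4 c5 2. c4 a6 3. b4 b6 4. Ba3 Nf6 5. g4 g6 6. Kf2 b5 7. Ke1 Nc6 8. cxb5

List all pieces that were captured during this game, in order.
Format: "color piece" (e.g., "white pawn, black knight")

Tracking captures:
  cxb5: captured black pawn

black pawn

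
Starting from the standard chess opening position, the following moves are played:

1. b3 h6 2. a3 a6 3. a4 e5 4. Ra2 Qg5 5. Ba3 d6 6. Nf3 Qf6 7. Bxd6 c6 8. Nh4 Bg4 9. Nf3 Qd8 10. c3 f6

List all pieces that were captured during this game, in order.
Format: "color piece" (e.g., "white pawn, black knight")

Tracking captures:
  Bxd6: captured black pawn

black pawn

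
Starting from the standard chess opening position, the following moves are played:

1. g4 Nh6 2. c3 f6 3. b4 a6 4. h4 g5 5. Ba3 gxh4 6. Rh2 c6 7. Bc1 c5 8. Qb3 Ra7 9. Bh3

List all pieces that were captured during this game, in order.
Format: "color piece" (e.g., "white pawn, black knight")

Tracking captures:
  gxh4: captured white pawn

white pawn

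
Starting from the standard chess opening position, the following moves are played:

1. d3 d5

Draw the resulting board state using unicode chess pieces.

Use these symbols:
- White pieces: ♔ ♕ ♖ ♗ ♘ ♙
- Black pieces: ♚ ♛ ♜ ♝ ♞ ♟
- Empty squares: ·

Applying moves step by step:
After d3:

♜ ♞ ♝ ♛ ♚ ♝ ♞ ♜
♟ ♟ ♟ ♟ ♟ ♟ ♟ ♟
· · · · · · · ·
· · · · · · · ·
· · · · · · · ·
· · · ♙ · · · ·
♙ ♙ ♙ · ♙ ♙ ♙ ♙
♖ ♘ ♗ ♕ ♔ ♗ ♘ ♖


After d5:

♜ ♞ ♝ ♛ ♚ ♝ ♞ ♜
♟ ♟ ♟ · ♟ ♟ ♟ ♟
· · · · · · · ·
· · · ♟ · · · ·
· · · · · · · ·
· · · ♙ · · · ·
♙ ♙ ♙ · ♙ ♙ ♙ ♙
♖ ♘ ♗ ♕ ♔ ♗ ♘ ♖



  a b c d e f g h
  ─────────────────
8│♜ ♞ ♝ ♛ ♚ ♝ ♞ ♜│8
7│♟ ♟ ♟ · ♟ ♟ ♟ ♟│7
6│· · · · · · · ·│6
5│· · · ♟ · · · ·│5
4│· · · · · · · ·│4
3│· · · ♙ · · · ·│3
2│♙ ♙ ♙ · ♙ ♙ ♙ ♙│2
1│♖ ♘ ♗ ♕ ♔ ♗ ♘ ♖│1
  ─────────────────
  a b c d e f g h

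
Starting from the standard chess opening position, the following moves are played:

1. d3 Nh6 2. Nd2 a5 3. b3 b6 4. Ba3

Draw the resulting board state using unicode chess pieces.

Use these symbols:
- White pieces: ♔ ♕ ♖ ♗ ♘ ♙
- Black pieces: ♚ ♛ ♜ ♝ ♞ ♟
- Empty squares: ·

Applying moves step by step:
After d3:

♜ ♞ ♝ ♛ ♚ ♝ ♞ ♜
♟ ♟ ♟ ♟ ♟ ♟ ♟ ♟
· · · · · · · ·
· · · · · · · ·
· · · · · · · ·
· · · ♙ · · · ·
♙ ♙ ♙ · ♙ ♙ ♙ ♙
♖ ♘ ♗ ♕ ♔ ♗ ♘ ♖


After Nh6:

♜ ♞ ♝ ♛ ♚ ♝ · ♜
♟ ♟ ♟ ♟ ♟ ♟ ♟ ♟
· · · · · · · ♞
· · · · · · · ·
· · · · · · · ·
· · · ♙ · · · ·
♙ ♙ ♙ · ♙ ♙ ♙ ♙
♖ ♘ ♗ ♕ ♔ ♗ ♘ ♖


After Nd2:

♜ ♞ ♝ ♛ ♚ ♝ · ♜
♟ ♟ ♟ ♟ ♟ ♟ ♟ ♟
· · · · · · · ♞
· · · · · · · ·
· · · · · · · ·
· · · ♙ · · · ·
♙ ♙ ♙ ♘ ♙ ♙ ♙ ♙
♖ · ♗ ♕ ♔ ♗ ♘ ♖


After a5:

♜ ♞ ♝ ♛ ♚ ♝ · ♜
· ♟ ♟ ♟ ♟ ♟ ♟ ♟
· · · · · · · ♞
♟ · · · · · · ·
· · · · · · · ·
· · · ♙ · · · ·
♙ ♙ ♙ ♘ ♙ ♙ ♙ ♙
♖ · ♗ ♕ ♔ ♗ ♘ ♖


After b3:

♜ ♞ ♝ ♛ ♚ ♝ · ♜
· ♟ ♟ ♟ ♟ ♟ ♟ ♟
· · · · · · · ♞
♟ · · · · · · ·
· · · · · · · ·
· ♙ · ♙ · · · ·
♙ · ♙ ♘ ♙ ♙ ♙ ♙
♖ · ♗ ♕ ♔ ♗ ♘ ♖


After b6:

♜ ♞ ♝ ♛ ♚ ♝ · ♜
· · ♟ ♟ ♟ ♟ ♟ ♟
· ♟ · · · · · ♞
♟ · · · · · · ·
· · · · · · · ·
· ♙ · ♙ · · · ·
♙ · ♙ ♘ ♙ ♙ ♙ ♙
♖ · ♗ ♕ ♔ ♗ ♘ ♖


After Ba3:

♜ ♞ ♝ ♛ ♚ ♝ · ♜
· · ♟ ♟ ♟ ♟ ♟ ♟
· ♟ · · · · · ♞
♟ · · · · · · ·
· · · · · · · ·
♗ ♙ · ♙ · · · ·
♙ · ♙ ♘ ♙ ♙ ♙ ♙
♖ · · ♕ ♔ ♗ ♘ ♖



  a b c d e f g h
  ─────────────────
8│♜ ♞ ♝ ♛ ♚ ♝ · ♜│8
7│· · ♟ ♟ ♟ ♟ ♟ ♟│7
6│· ♟ · · · · · ♞│6
5│♟ · · · · · · ·│5
4│· · · · · · · ·│4
3│♗ ♙ · ♙ · · · ·│3
2│♙ · ♙ ♘ ♙ ♙ ♙ ♙│2
1│♖ · · ♕ ♔ ♗ ♘ ♖│1
  ─────────────────
  a b c d e f g h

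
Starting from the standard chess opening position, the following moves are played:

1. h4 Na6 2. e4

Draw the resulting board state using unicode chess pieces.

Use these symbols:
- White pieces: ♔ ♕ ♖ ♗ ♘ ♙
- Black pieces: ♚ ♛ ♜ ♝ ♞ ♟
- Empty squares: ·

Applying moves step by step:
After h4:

♜ ♞ ♝ ♛ ♚ ♝ ♞ ♜
♟ ♟ ♟ ♟ ♟ ♟ ♟ ♟
· · · · · · · ·
· · · · · · · ·
· · · · · · · ♙
· · · · · · · ·
♙ ♙ ♙ ♙ ♙ ♙ ♙ ·
♖ ♘ ♗ ♕ ♔ ♗ ♘ ♖


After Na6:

♜ · ♝ ♛ ♚ ♝ ♞ ♜
♟ ♟ ♟ ♟ ♟ ♟ ♟ ♟
♞ · · · · · · ·
· · · · · · · ·
· · · · · · · ♙
· · · · · · · ·
♙ ♙ ♙ ♙ ♙ ♙ ♙ ·
♖ ♘ ♗ ♕ ♔ ♗ ♘ ♖


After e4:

♜ · ♝ ♛ ♚ ♝ ♞ ♜
♟ ♟ ♟ ♟ ♟ ♟ ♟ ♟
♞ · · · · · · ·
· · · · · · · ·
· · · · ♙ · · ♙
· · · · · · · ·
♙ ♙ ♙ ♙ · ♙ ♙ ·
♖ ♘ ♗ ♕ ♔ ♗ ♘ ♖



  a b c d e f g h
  ─────────────────
8│♜ · ♝ ♛ ♚ ♝ ♞ ♜│8
7│♟ ♟ ♟ ♟ ♟ ♟ ♟ ♟│7
6│♞ · · · · · · ·│6
5│· · · · · · · ·│5
4│· · · · ♙ · · ♙│4
3│· · · · · · · ·│3
2│♙ ♙ ♙ ♙ · ♙ ♙ ·│2
1│♖ ♘ ♗ ♕ ♔ ♗ ♘ ♖│1
  ─────────────────
  a b c d e f g h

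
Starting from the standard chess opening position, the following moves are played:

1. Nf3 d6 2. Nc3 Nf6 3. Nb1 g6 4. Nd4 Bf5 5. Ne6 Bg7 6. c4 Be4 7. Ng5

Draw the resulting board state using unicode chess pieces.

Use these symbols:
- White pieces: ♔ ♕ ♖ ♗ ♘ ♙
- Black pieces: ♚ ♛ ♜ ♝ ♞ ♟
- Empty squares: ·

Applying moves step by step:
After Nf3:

♜ ♞ ♝ ♛ ♚ ♝ ♞ ♜
♟ ♟ ♟ ♟ ♟ ♟ ♟ ♟
· · · · · · · ·
· · · · · · · ·
· · · · · · · ·
· · · · · ♘ · ·
♙ ♙ ♙ ♙ ♙ ♙ ♙ ♙
♖ ♘ ♗ ♕ ♔ ♗ · ♖


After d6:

♜ ♞ ♝ ♛ ♚ ♝ ♞ ♜
♟ ♟ ♟ · ♟ ♟ ♟ ♟
· · · ♟ · · · ·
· · · · · · · ·
· · · · · · · ·
· · · · · ♘ · ·
♙ ♙ ♙ ♙ ♙ ♙ ♙ ♙
♖ ♘ ♗ ♕ ♔ ♗ · ♖


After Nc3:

♜ ♞ ♝ ♛ ♚ ♝ ♞ ♜
♟ ♟ ♟ · ♟ ♟ ♟ ♟
· · · ♟ · · · ·
· · · · · · · ·
· · · · · · · ·
· · ♘ · · ♘ · ·
♙ ♙ ♙ ♙ ♙ ♙ ♙ ♙
♖ · ♗ ♕ ♔ ♗ · ♖


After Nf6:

♜ ♞ ♝ ♛ ♚ ♝ · ♜
♟ ♟ ♟ · ♟ ♟ ♟ ♟
· · · ♟ · ♞ · ·
· · · · · · · ·
· · · · · · · ·
· · ♘ · · ♘ · ·
♙ ♙ ♙ ♙ ♙ ♙ ♙ ♙
♖ · ♗ ♕ ♔ ♗ · ♖


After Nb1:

♜ ♞ ♝ ♛ ♚ ♝ · ♜
♟ ♟ ♟ · ♟ ♟ ♟ ♟
· · · ♟ · ♞ · ·
· · · · · · · ·
· · · · · · · ·
· · · · · ♘ · ·
♙ ♙ ♙ ♙ ♙ ♙ ♙ ♙
♖ ♘ ♗ ♕ ♔ ♗ · ♖


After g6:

♜ ♞ ♝ ♛ ♚ ♝ · ♜
♟ ♟ ♟ · ♟ ♟ · ♟
· · · ♟ · ♞ ♟ ·
· · · · · · · ·
· · · · · · · ·
· · · · · ♘ · ·
♙ ♙ ♙ ♙ ♙ ♙ ♙ ♙
♖ ♘ ♗ ♕ ♔ ♗ · ♖


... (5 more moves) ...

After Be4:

♜ ♞ · ♛ ♚ · · ♜
♟ ♟ ♟ · ♟ ♟ ♝ ♟
· · · ♟ ♘ ♞ ♟ ·
· · · · · · · ·
· · ♙ · ♝ · · ·
· · · · · · · ·
♙ ♙ · ♙ ♙ ♙ ♙ ♙
♖ ♘ ♗ ♕ ♔ ♗ · ♖


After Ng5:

♜ ♞ · ♛ ♚ · · ♜
♟ ♟ ♟ · ♟ ♟ ♝ ♟
· · · ♟ · ♞ ♟ ·
· · · · · · ♘ ·
· · ♙ · ♝ · · ·
· · · · · · · ·
♙ ♙ · ♙ ♙ ♙ ♙ ♙
♖ ♘ ♗ ♕ ♔ ♗ · ♖



  a b c d e f g h
  ─────────────────
8│♜ ♞ · ♛ ♚ · · ♜│8
7│♟ ♟ ♟ · ♟ ♟ ♝ ♟│7
6│· · · ♟ · ♞ ♟ ·│6
5│· · · · · · ♘ ·│5
4│· · ♙ · ♝ · · ·│4
3│· · · · · · · ·│3
2│♙ ♙ · ♙ ♙ ♙ ♙ ♙│2
1│♖ ♘ ♗ ♕ ♔ ♗ · ♖│1
  ─────────────────
  a b c d e f g h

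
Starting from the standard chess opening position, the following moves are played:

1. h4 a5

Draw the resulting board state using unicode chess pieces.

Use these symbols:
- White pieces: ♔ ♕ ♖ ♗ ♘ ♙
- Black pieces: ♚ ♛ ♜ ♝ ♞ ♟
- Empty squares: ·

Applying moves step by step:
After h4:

♜ ♞ ♝ ♛ ♚ ♝ ♞ ♜
♟ ♟ ♟ ♟ ♟ ♟ ♟ ♟
· · · · · · · ·
· · · · · · · ·
· · · · · · · ♙
· · · · · · · ·
♙ ♙ ♙ ♙ ♙ ♙ ♙ ·
♖ ♘ ♗ ♕ ♔ ♗ ♘ ♖


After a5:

♜ ♞ ♝ ♛ ♚ ♝ ♞ ♜
· ♟ ♟ ♟ ♟ ♟ ♟ ♟
· · · · · · · ·
♟ · · · · · · ·
· · · · · · · ♙
· · · · · · · ·
♙ ♙ ♙ ♙ ♙ ♙ ♙ ·
♖ ♘ ♗ ♕ ♔ ♗ ♘ ♖



  a b c d e f g h
  ─────────────────
8│♜ ♞ ♝ ♛ ♚ ♝ ♞ ♜│8
7│· ♟ ♟ ♟ ♟ ♟ ♟ ♟│7
6│· · · · · · · ·│6
5│♟ · · · · · · ·│5
4│· · · · · · · ♙│4
3│· · · · · · · ·│3
2│♙ ♙ ♙ ♙ ♙ ♙ ♙ ·│2
1│♖ ♘ ♗ ♕ ♔ ♗ ♘ ♖│1
  ─────────────────
  a b c d e f g h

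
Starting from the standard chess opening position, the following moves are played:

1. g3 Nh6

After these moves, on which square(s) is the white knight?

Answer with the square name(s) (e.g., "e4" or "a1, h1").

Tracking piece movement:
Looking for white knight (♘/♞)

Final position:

  a b c d e f g h
  ─────────────────
8│♜ ♞ ♝ ♛ ♚ ♝ · ♜│8
7│♟ ♟ ♟ ♟ ♟ ♟ ♟ ♟│7
6│· · · · · · · ♞│6
5│· · · · · · · ·│5
4│· · · · · · · ·│4
3│· · · · · · ♙ ·│3
2│♙ ♙ ♙ ♙ ♙ ♙ · ♙│2
1│♖ ♘ ♗ ♕ ♔ ♗ ♘ ♖│1
  ─────────────────
  a b c d e f g h


b1, g1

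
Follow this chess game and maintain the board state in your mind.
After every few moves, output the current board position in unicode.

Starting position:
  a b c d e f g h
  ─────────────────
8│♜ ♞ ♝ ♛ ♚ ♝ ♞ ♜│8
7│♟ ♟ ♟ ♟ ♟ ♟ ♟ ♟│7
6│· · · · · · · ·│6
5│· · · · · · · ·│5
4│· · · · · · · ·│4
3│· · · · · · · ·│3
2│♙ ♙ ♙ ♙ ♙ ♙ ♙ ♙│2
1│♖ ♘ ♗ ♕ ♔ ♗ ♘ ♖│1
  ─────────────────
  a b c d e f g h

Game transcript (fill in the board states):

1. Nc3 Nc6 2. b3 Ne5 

  a b c d e f g h
  ─────────────────
8│♜ · ♝ ♛ ♚ ♝ ♞ ♜│8
7│♟ ♟ ♟ ♟ ♟ ♟ ♟ ♟│7
6│· · · · · · · ·│6
5│· · · · ♞ · · ·│5
4│· · · · · · · ·│4
3│· ♙ ♘ · · · · ·│3
2│♙ · ♙ ♙ ♙ ♙ ♙ ♙│2
1│♖ · ♗ ♕ ♔ ♗ ♘ ♖│1
  ─────────────────
  a b c d e f g h

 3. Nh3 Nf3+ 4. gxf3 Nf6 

  a b c d e f g h
  ─────────────────
8│♜ · ♝ ♛ ♚ ♝ · ♜│8
7│♟ ♟ ♟ ♟ ♟ ♟ ♟ ♟│7
6│· · · · · ♞ · ·│6
5│· · · · · · · ·│5
4│· · · · · · · ·│4
3│· ♙ ♘ · · ♙ · ♘│3
2│♙ · ♙ ♙ ♙ ♙ · ♙│2
1│♖ · ♗ ♕ ♔ ♗ · ♖│1
  ─────────────────
  a b c d e f g h

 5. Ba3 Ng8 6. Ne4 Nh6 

  a b c d e f g h
  ─────────────────
8│♜ · ♝ ♛ ♚ ♝ · ♜│8
7│♟ ♟ ♟ ♟ ♟ ♟ ♟ ♟│7
6│· · · · · · · ♞│6
5│· · · · · · · ·│5
4│· · · · ♘ · · ·│4
3│♗ ♙ · · · ♙ · ♘│3
2│♙ · ♙ ♙ ♙ ♙ · ♙│2
1│♖ · · ♕ ♔ ♗ · ♖│1
  ─────────────────
  a b c d e f g h

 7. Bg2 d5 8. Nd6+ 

  a b c d e f g h
  ─────────────────
8│♜ · ♝ ♛ ♚ ♝ · ♜│8
7│♟ ♟ ♟ · ♟ ♟ ♟ ♟│7
6│· · · ♘ · · · ♞│6
5│· · · ♟ · · · ·│5
4│· · · · · · · ·│4
3│♗ ♙ · · · ♙ · ♘│3
2│♙ · ♙ ♙ ♙ ♙ ♗ ♙│2
1│♖ · · ♕ ♔ · · ♖│1
  ─────────────────
  a b c d e f g h


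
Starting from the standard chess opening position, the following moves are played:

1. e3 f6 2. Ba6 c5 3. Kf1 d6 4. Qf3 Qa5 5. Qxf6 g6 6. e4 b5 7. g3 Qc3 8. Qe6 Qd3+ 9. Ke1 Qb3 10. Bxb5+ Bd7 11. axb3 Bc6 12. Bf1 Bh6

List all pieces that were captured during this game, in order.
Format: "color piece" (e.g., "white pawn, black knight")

Tracking captures:
  Qxf6: captured black pawn
  Bxb5+: captured black pawn
  axb3: captured black queen

black pawn, black pawn, black queen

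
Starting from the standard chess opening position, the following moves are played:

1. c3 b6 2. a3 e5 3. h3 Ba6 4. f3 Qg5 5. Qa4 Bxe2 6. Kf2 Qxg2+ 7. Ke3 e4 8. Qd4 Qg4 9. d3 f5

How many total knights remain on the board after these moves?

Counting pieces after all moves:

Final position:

  a b c d e f g h
  ─────────────────
8│♜ ♞ · · ♚ ♝ ♞ ♜│8
7│♟ · ♟ ♟ · · ♟ ♟│7
6│· ♟ · · · · · ·│6
5│· · · · · ♟ · ·│5
4│· · · ♕ ♟ · ♛ ·│4
3│♙ · ♙ ♙ ♔ ♙ · ♙│3
2│· ♙ · · ♝ · · ·│2
1│♖ ♘ ♗ · · ♗ ♘ ♖│1
  ─────────────────
  a b c d e f g h


4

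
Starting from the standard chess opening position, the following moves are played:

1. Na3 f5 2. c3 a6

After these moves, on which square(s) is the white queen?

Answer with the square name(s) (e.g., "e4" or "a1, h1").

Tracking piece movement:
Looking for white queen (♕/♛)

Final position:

  a b c d e f g h
  ─────────────────
8│♜ ♞ ♝ ♛ ♚ ♝ ♞ ♜│8
7│· ♟ ♟ ♟ ♟ · ♟ ♟│7
6│♟ · · · · · · ·│6
5│· · · · · ♟ · ·│5
4│· · · · · · · ·│4
3│♘ · ♙ · · · · ·│3
2│♙ ♙ · ♙ ♙ ♙ ♙ ♙│2
1│♖ · ♗ ♕ ♔ ♗ ♘ ♖│1
  ─────────────────
  a b c d e f g h


d1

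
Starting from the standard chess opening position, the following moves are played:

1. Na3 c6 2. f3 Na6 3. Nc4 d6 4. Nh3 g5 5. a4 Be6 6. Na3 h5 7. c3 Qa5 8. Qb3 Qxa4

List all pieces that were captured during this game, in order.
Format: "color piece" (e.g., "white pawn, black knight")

Tracking captures:
  Qxa4: captured white pawn

white pawn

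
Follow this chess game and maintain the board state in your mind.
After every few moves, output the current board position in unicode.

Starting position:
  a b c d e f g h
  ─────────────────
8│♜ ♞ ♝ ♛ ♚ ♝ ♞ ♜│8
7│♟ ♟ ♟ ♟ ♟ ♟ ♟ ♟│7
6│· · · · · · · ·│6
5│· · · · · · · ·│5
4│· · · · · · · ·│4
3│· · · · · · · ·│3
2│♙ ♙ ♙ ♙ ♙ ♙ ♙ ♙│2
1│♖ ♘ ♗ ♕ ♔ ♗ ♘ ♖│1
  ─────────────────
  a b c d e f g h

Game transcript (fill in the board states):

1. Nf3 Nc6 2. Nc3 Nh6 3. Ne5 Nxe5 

  a b c d e f g h
  ─────────────────
8│♜ · ♝ ♛ ♚ ♝ · ♜│8
7│♟ ♟ ♟ ♟ ♟ ♟ ♟ ♟│7
6│· · · · · · · ♞│6
5│· · · · ♞ · · ·│5
4│· · · · · · · ·│4
3│· · ♘ · · · · ·│3
2│♙ ♙ ♙ ♙ ♙ ♙ ♙ ♙│2
1│♖ · ♗ ♕ ♔ ♗ · ♖│1
  ─────────────────
  a b c d e f g h

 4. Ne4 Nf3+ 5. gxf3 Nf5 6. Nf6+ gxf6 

  a b c d e f g h
  ─────────────────
8│♜ · ♝ ♛ ♚ ♝ · ♜│8
7│♟ ♟ ♟ ♟ ♟ ♟ · ♟│7
6│· · · · · ♟ · ·│6
5│· · · · · ♞ · ·│5
4│· · · · · · · ·│4
3│· · · · · ♙ · ·│3
2│♙ ♙ ♙ ♙ ♙ ♙ · ♙│2
1│♖ · ♗ ♕ ♔ ♗ · ♖│1
  ─────────────────
  a b c d e f g h

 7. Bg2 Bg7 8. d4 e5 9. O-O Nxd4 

  a b c d e f g h
  ─────────────────
8│♜ · ♝ ♛ ♚ · · ♜│8
7│♟ ♟ ♟ ♟ · ♟ ♝ ♟│7
6│· · · · · ♟ · ·│6
5│· · · · ♟ · · ·│5
4│· · · ♞ · · · ·│4
3│· · · · · ♙ · ·│3
2│♙ ♙ ♙ · ♙ ♙ ♗ ♙│2
1│♖ · ♗ ♕ · ♖ ♔ ·│1
  ─────────────────
  a b c d e f g h

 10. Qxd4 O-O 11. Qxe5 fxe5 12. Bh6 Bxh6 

  a b c d e f g h
  ─────────────────
8│♜ · ♝ ♛ · ♜ ♚ ·│8
7│♟ ♟ ♟ ♟ · ♟ · ♟│7
6│· · · · · · · ♝│6
5│· · · · ♟ · · ·│5
4│· · · · · · · ·│4
3│· · · · · ♙ · ·│3
2│♙ ♙ ♙ · ♙ ♙ ♗ ♙│2
1│♖ · · · · ♖ ♔ ·│1
  ─────────────────
  a b c d e f g h

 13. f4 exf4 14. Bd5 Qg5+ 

  a b c d e f g h
  ─────────────────
8│♜ · ♝ · · ♜ ♚ ·│8
7│♟ ♟ ♟ ♟ · ♟ · ♟│7
6│· · · · · · · ♝│6
5│· · · ♗ · · ♛ ·│5
4│· · · · · ♟ · ·│4
3│· · · · · · · ·│3
2│♙ ♙ ♙ · ♙ ♙ · ♙│2
1│♖ · · · · ♖ ♔ ·│1
  ─────────────────
  a b c d e f g h


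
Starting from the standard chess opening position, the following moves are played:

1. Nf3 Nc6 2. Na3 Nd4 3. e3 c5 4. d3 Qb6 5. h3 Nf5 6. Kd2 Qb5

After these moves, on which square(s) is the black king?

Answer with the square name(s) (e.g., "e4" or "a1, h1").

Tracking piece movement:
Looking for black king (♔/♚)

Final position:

  a b c d e f g h
  ─────────────────
8│♜ · ♝ · ♚ ♝ ♞ ♜│8
7│♟ ♟ · ♟ ♟ ♟ ♟ ♟│7
6│· · · · · · · ·│6
5│· ♛ ♟ · · ♞ · ·│5
4│· · · · · · · ·│4
3│♘ · · ♙ ♙ ♘ · ♙│3
2│♙ ♙ ♙ ♔ · ♙ ♙ ·│2
1│♖ · ♗ ♕ · ♗ · ♖│1
  ─────────────────
  a b c d e f g h


e8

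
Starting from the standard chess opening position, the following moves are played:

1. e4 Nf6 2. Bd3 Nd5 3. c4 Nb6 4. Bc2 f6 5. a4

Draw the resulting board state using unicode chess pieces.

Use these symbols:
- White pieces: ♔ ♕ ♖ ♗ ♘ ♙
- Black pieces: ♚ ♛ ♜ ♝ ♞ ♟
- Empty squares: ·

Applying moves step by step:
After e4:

♜ ♞ ♝ ♛ ♚ ♝ ♞ ♜
♟ ♟ ♟ ♟ ♟ ♟ ♟ ♟
· · · · · · · ·
· · · · · · · ·
· · · · ♙ · · ·
· · · · · · · ·
♙ ♙ ♙ ♙ · ♙ ♙ ♙
♖ ♘ ♗ ♕ ♔ ♗ ♘ ♖


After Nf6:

♜ ♞ ♝ ♛ ♚ ♝ · ♜
♟ ♟ ♟ ♟ ♟ ♟ ♟ ♟
· · · · · ♞ · ·
· · · · · · · ·
· · · · ♙ · · ·
· · · · · · · ·
♙ ♙ ♙ ♙ · ♙ ♙ ♙
♖ ♘ ♗ ♕ ♔ ♗ ♘ ♖


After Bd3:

♜ ♞ ♝ ♛ ♚ ♝ · ♜
♟ ♟ ♟ ♟ ♟ ♟ ♟ ♟
· · · · · ♞ · ·
· · · · · · · ·
· · · · ♙ · · ·
· · · ♗ · · · ·
♙ ♙ ♙ ♙ · ♙ ♙ ♙
♖ ♘ ♗ ♕ ♔ · ♘ ♖


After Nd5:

♜ ♞ ♝ ♛ ♚ ♝ · ♜
♟ ♟ ♟ ♟ ♟ ♟ ♟ ♟
· · · · · · · ·
· · · ♞ · · · ·
· · · · ♙ · · ·
· · · ♗ · · · ·
♙ ♙ ♙ ♙ · ♙ ♙ ♙
♖ ♘ ♗ ♕ ♔ · ♘ ♖


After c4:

♜ ♞ ♝ ♛ ♚ ♝ · ♜
♟ ♟ ♟ ♟ ♟ ♟ ♟ ♟
· · · · · · · ·
· · · ♞ · · · ·
· · ♙ · ♙ · · ·
· · · ♗ · · · ·
♙ ♙ · ♙ · ♙ ♙ ♙
♖ ♘ ♗ ♕ ♔ · ♘ ♖


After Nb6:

♜ ♞ ♝ ♛ ♚ ♝ · ♜
♟ ♟ ♟ ♟ ♟ ♟ ♟ ♟
· ♞ · · · · · ·
· · · · · · · ·
· · ♙ · ♙ · · ·
· · · ♗ · · · ·
♙ ♙ · ♙ · ♙ ♙ ♙
♖ ♘ ♗ ♕ ♔ · ♘ ♖


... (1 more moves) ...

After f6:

♜ ♞ ♝ ♛ ♚ ♝ · ♜
♟ ♟ ♟ ♟ ♟ · ♟ ♟
· ♞ · · · ♟ · ·
· · · · · · · ·
· · ♙ · ♙ · · ·
· · · · · · · ·
♙ ♙ ♗ ♙ · ♙ ♙ ♙
♖ ♘ ♗ ♕ ♔ · ♘ ♖


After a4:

♜ ♞ ♝ ♛ ♚ ♝ · ♜
♟ ♟ ♟ ♟ ♟ · ♟ ♟
· ♞ · · · ♟ · ·
· · · · · · · ·
♙ · ♙ · ♙ · · ·
· · · · · · · ·
· ♙ ♗ ♙ · ♙ ♙ ♙
♖ ♘ ♗ ♕ ♔ · ♘ ♖



  a b c d e f g h
  ─────────────────
8│♜ ♞ ♝ ♛ ♚ ♝ · ♜│8
7│♟ ♟ ♟ ♟ ♟ · ♟ ♟│7
6│· ♞ · · · ♟ · ·│6
5│· · · · · · · ·│5
4│♙ · ♙ · ♙ · · ·│4
3│· · · · · · · ·│3
2│· ♙ ♗ ♙ · ♙ ♙ ♙│2
1│♖ ♘ ♗ ♕ ♔ · ♘ ♖│1
  ─────────────────
  a b c d e f g h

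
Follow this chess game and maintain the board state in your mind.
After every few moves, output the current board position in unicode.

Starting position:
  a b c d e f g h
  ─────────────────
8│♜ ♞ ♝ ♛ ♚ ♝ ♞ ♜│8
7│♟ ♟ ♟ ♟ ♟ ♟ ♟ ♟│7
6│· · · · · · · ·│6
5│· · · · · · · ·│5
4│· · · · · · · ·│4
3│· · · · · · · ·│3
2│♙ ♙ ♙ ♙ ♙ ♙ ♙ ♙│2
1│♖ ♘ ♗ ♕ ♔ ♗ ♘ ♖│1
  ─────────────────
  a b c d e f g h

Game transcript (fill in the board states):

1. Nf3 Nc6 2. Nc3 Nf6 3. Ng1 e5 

  a b c d e f g h
  ─────────────────
8│♜ · ♝ ♛ ♚ ♝ · ♜│8
7│♟ ♟ ♟ ♟ · ♟ ♟ ♟│7
6│· · ♞ · · ♞ · ·│6
5│· · · · ♟ · · ·│5
4│· · · · · · · ·│4
3│· · ♘ · · · · ·│3
2│♙ ♙ ♙ ♙ ♙ ♙ ♙ ♙│2
1│♖ · ♗ ♕ ♔ ♗ ♘ ♖│1
  ─────────────────
  a b c d e f g h

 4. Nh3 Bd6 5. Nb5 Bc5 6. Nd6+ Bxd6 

  a b c d e f g h
  ─────────────────
8│♜ · ♝ ♛ ♚ · · ♜│8
7│♟ ♟ ♟ ♟ · ♟ ♟ ♟│7
6│· · ♞ ♝ · ♞ · ·│6
5│· · · · ♟ · · ·│5
4│· · · · · · · ·│4
3│· · · · · · · ♘│3
2│♙ ♙ ♙ ♙ ♙ ♙ ♙ ♙│2
1│♖ · ♗ ♕ ♔ ♗ · ♖│1
  ─────────────────
  a b c d e f g h

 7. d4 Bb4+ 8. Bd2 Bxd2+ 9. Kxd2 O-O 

  a b c d e f g h
  ─────────────────
8│♜ · ♝ ♛ · ♜ ♚ ·│8
7│♟ ♟ ♟ ♟ · ♟ ♟ ♟│7
6│· · ♞ · · ♞ · ·│6
5│· · · · ♟ · · ·│5
4│· · · ♙ · · · ·│4
3│· · · · · · · ♘│3
2│♙ ♙ ♙ ♔ ♙ ♙ ♙ ♙│2
1│♖ · · ♕ · ♗ · ♖│1
  ─────────────────
  a b c d e f g h

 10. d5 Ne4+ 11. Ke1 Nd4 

  a b c d e f g h
  ─────────────────
8│♜ · ♝ ♛ · ♜ ♚ ·│8
7│♟ ♟ ♟ ♟ · ♟ ♟ ♟│7
6│· · · · · · · ·│6
5│· · · ♙ ♟ · · ·│5
4│· · · ♞ ♞ · · ·│4
3│· · · · · · · ♘│3
2│♙ ♙ ♙ · ♙ ♙ ♙ ♙│2
1│♖ · · ♕ ♔ ♗ · ♖│1
  ─────────────────
  a b c d e f g h


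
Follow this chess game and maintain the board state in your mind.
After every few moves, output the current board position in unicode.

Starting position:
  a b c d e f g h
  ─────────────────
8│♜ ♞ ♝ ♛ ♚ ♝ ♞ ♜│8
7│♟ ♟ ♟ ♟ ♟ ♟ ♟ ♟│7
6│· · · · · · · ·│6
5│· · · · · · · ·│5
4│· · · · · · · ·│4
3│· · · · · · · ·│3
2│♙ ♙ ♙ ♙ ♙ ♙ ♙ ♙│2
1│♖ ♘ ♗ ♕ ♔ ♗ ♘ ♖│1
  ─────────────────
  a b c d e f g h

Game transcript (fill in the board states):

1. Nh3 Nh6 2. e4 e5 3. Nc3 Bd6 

  a b c d e f g h
  ─────────────────
8│♜ ♞ ♝ ♛ ♚ · · ♜│8
7│♟ ♟ ♟ ♟ · ♟ ♟ ♟│7
6│· · · ♝ · · · ♞│6
5│· · · · ♟ · · ·│5
4│· · · · ♙ · · ·│4
3│· · ♘ · · · · ♘│3
2│♙ ♙ ♙ ♙ · ♙ ♙ ♙│2
1│♖ · ♗ ♕ ♔ ♗ · ♖│1
  ─────────────────
  a b c d e f g h

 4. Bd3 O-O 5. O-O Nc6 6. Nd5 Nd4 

  a b c d e f g h
  ─────────────────
8│♜ · ♝ ♛ · ♜ ♚ ·│8
7│♟ ♟ ♟ ♟ · ♟ ♟ ♟│7
6│· · · ♝ · · · ♞│6
5│· · · ♘ ♟ · · ·│5
4│· · · ♞ ♙ · · ·│4
3│· · · ♗ · · · ♘│3
2│♙ ♙ ♙ ♙ · ♙ ♙ ♙│2
1│♖ · ♗ ♕ · ♖ ♔ ·│1
  ─────────────────
  a b c d e f g h

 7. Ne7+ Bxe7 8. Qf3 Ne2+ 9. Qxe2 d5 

  a b c d e f g h
  ─────────────────
8│♜ · ♝ ♛ · ♜ ♚ ·│8
7│♟ ♟ ♟ · ♝ ♟ ♟ ♟│7
6│· · · · · · · ♞│6
5│· · · ♟ ♟ · · ·│5
4│· · · · ♙ · · ·│4
3│· · · ♗ · · · ♘│3
2│♙ ♙ ♙ ♙ ♕ ♙ ♙ ♙│2
1│♖ · ♗ · · ♖ ♔ ·│1
  ─────────────────
  a b c d e f g h

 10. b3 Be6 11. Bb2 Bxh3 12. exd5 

  a b c d e f g h
  ─────────────────
8│♜ · · ♛ · ♜ ♚ ·│8
7│♟ ♟ ♟ · ♝ ♟ ♟ ♟│7
6│· · · · · · · ♞│6
5│· · · ♙ ♟ · · ·│5
4│· · · · · · · ·│4
3│· ♙ · ♗ · · · ♝│3
2│♙ ♗ ♙ ♙ ♕ ♙ ♙ ♙│2
1│♖ · · · · ♖ ♔ ·│1
  ─────────────────
  a b c d e f g h


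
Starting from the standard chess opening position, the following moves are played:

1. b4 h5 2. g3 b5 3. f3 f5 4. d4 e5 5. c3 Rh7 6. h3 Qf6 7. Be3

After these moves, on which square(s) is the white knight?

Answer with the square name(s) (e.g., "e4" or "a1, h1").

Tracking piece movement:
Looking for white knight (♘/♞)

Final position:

  a b c d e f g h
  ─────────────────
8│♜ ♞ ♝ · ♚ ♝ ♞ ·│8
7│♟ · ♟ ♟ · · ♟ ♜│7
6│· · · · · ♛ · ·│6
5│· ♟ · · ♟ ♟ · ♟│5
4│· ♙ · ♙ · · · ·│4
3│· · ♙ · ♗ ♙ ♙ ♙│3
2│♙ · · · ♙ · · ·│2
1│♖ ♘ · ♕ ♔ ♗ ♘ ♖│1
  ─────────────────
  a b c d e f g h


b1, g1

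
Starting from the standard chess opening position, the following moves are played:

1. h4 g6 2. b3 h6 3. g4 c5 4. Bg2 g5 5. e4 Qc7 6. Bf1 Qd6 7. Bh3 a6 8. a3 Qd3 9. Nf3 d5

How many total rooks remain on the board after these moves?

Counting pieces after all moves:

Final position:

  a b c d e f g h
  ─────────────────
8│♜ ♞ ♝ · ♚ ♝ ♞ ♜│8
7│· ♟ · · ♟ ♟ · ·│7
6│♟ · · · · · · ♟│6
5│· · ♟ ♟ · · ♟ ·│5
4│· · · · ♙ · ♙ ♙│4
3│♙ ♙ · ♛ · ♘ · ♗│3
2│· · ♙ ♙ · ♙ · ·│2
1│♖ ♘ ♗ ♕ ♔ · · ♖│1
  ─────────────────
  a b c d e f g h


4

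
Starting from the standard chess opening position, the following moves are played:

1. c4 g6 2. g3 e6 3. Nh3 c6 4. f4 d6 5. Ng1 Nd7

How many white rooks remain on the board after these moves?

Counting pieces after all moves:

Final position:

  a b c d e f g h
  ─────────────────
8│♜ · ♝ ♛ ♚ ♝ ♞ ♜│8
7│♟ ♟ · ♞ · ♟ · ♟│7
6│· · ♟ ♟ ♟ · ♟ ·│6
5│· · · · · · · ·│5
4│· · ♙ · · ♙ · ·│4
3│· · · · · · ♙ ·│3
2│♙ ♙ · ♙ ♙ · · ♙│2
1│♖ ♘ ♗ ♕ ♔ ♗ ♘ ♖│1
  ─────────────────
  a b c d e f g h


2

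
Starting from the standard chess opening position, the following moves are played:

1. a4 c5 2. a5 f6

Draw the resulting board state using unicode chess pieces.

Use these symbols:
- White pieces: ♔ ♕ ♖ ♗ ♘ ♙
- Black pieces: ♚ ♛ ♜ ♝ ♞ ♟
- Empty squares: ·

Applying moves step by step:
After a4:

♜ ♞ ♝ ♛ ♚ ♝ ♞ ♜
♟ ♟ ♟ ♟ ♟ ♟ ♟ ♟
· · · · · · · ·
· · · · · · · ·
♙ · · · · · · ·
· · · · · · · ·
· ♙ ♙ ♙ ♙ ♙ ♙ ♙
♖ ♘ ♗ ♕ ♔ ♗ ♘ ♖


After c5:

♜ ♞ ♝ ♛ ♚ ♝ ♞ ♜
♟ ♟ · ♟ ♟ ♟ ♟ ♟
· · · · · · · ·
· · ♟ · · · · ·
♙ · · · · · · ·
· · · · · · · ·
· ♙ ♙ ♙ ♙ ♙ ♙ ♙
♖ ♘ ♗ ♕ ♔ ♗ ♘ ♖


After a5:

♜ ♞ ♝ ♛ ♚ ♝ ♞ ♜
♟ ♟ · ♟ ♟ ♟ ♟ ♟
· · · · · · · ·
♙ · ♟ · · · · ·
· · · · · · · ·
· · · · · · · ·
· ♙ ♙ ♙ ♙ ♙ ♙ ♙
♖ ♘ ♗ ♕ ♔ ♗ ♘ ♖


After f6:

♜ ♞ ♝ ♛ ♚ ♝ ♞ ♜
♟ ♟ · ♟ ♟ · ♟ ♟
· · · · · ♟ · ·
♙ · ♟ · · · · ·
· · · · · · · ·
· · · · · · · ·
· ♙ ♙ ♙ ♙ ♙ ♙ ♙
♖ ♘ ♗ ♕ ♔ ♗ ♘ ♖



  a b c d e f g h
  ─────────────────
8│♜ ♞ ♝ ♛ ♚ ♝ ♞ ♜│8
7│♟ ♟ · ♟ ♟ · ♟ ♟│7
6│· · · · · ♟ · ·│6
5│♙ · ♟ · · · · ·│5
4│· · · · · · · ·│4
3│· · · · · · · ·│3
2│· ♙ ♙ ♙ ♙ ♙ ♙ ♙│2
1│♖ ♘ ♗ ♕ ♔ ♗ ♘ ♖│1
  ─────────────────
  a b c d e f g h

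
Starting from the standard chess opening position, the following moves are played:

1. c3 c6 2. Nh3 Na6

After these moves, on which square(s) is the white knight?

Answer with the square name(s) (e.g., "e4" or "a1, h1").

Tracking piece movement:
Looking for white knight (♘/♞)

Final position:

  a b c d e f g h
  ─────────────────
8│♜ · ♝ ♛ ♚ ♝ ♞ ♜│8
7│♟ ♟ · ♟ ♟ ♟ ♟ ♟│7
6│♞ · ♟ · · · · ·│6
5│· · · · · · · ·│5
4│· · · · · · · ·│4
3│· · ♙ · · · · ♘│3
2│♙ ♙ · ♙ ♙ ♙ ♙ ♙│2
1│♖ ♘ ♗ ♕ ♔ ♗ · ♖│1
  ─────────────────
  a b c d e f g h


b1, h3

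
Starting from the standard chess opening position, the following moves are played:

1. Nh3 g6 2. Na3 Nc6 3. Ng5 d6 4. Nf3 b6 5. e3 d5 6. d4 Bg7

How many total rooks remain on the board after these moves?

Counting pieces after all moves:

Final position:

  a b c d e f g h
  ─────────────────
8│♜ · ♝ ♛ ♚ · ♞ ♜│8
7│♟ · ♟ · ♟ ♟ ♝ ♟│7
6│· ♟ ♞ · · · ♟ ·│6
5│· · · ♟ · · · ·│5
4│· · · ♙ · · · ·│4
3│♘ · · · ♙ ♘ · ·│3
2│♙ ♙ ♙ · · ♙ ♙ ♙│2
1│♖ · ♗ ♕ ♔ ♗ · ♖│1
  ─────────────────
  a b c d e f g h


4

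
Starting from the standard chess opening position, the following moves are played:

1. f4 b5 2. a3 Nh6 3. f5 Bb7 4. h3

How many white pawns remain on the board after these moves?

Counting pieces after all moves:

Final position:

  a b c d e f g h
  ─────────────────
8│♜ ♞ · ♛ ♚ ♝ · ♜│8
7│♟ ♝ ♟ ♟ ♟ ♟ ♟ ♟│7
6│· · · · · · · ♞│6
5│· ♟ · · · ♙ · ·│5
4│· · · · · · · ·│4
3│♙ · · · · · · ♙│3
2│· ♙ ♙ ♙ ♙ · ♙ ·│2
1│♖ ♘ ♗ ♕ ♔ ♗ ♘ ♖│1
  ─────────────────
  a b c d e f g h


8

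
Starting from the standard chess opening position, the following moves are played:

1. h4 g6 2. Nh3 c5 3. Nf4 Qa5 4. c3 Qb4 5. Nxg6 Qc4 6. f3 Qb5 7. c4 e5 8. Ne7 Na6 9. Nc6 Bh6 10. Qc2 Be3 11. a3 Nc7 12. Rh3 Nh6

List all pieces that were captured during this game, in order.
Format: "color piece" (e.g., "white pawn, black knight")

Tracking captures:
  Nxg6: captured black pawn

black pawn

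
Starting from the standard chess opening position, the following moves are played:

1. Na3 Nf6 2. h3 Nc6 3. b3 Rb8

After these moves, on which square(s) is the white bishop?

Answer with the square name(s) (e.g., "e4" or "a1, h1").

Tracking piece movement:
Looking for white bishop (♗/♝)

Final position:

  a b c d e f g h
  ─────────────────
8│· ♜ ♝ ♛ ♚ ♝ · ♜│8
7│♟ ♟ ♟ ♟ ♟ ♟ ♟ ♟│7
6│· · ♞ · · ♞ · ·│6
5│· · · · · · · ·│5
4│· · · · · · · ·│4
3│♘ ♙ · · · · · ♙│3
2│♙ · ♙ ♙ ♙ ♙ ♙ ·│2
1│♖ · ♗ ♕ ♔ ♗ ♘ ♖│1
  ─────────────────
  a b c d e f g h


c1, f1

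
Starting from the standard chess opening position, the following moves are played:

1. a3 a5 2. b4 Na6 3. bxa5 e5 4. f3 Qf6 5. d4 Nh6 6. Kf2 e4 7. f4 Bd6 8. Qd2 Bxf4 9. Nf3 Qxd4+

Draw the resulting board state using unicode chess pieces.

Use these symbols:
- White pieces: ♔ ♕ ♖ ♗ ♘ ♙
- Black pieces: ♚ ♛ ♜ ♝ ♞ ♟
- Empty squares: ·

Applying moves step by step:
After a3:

♜ ♞ ♝ ♛ ♚ ♝ ♞ ♜
♟ ♟ ♟ ♟ ♟ ♟ ♟ ♟
· · · · · · · ·
· · · · · · · ·
· · · · · · · ·
♙ · · · · · · ·
· ♙ ♙ ♙ ♙ ♙ ♙ ♙
♖ ♘ ♗ ♕ ♔ ♗ ♘ ♖


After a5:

♜ ♞ ♝ ♛ ♚ ♝ ♞ ♜
· ♟ ♟ ♟ ♟ ♟ ♟ ♟
· · · · · · · ·
♟ · · · · · · ·
· · · · · · · ·
♙ · · · · · · ·
· ♙ ♙ ♙ ♙ ♙ ♙ ♙
♖ ♘ ♗ ♕ ♔ ♗ ♘ ♖


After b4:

♜ ♞ ♝ ♛ ♚ ♝ ♞ ♜
· ♟ ♟ ♟ ♟ ♟ ♟ ♟
· · · · · · · ·
♟ · · · · · · ·
· ♙ · · · · · ·
♙ · · · · · · ·
· · ♙ ♙ ♙ ♙ ♙ ♙
♖ ♘ ♗ ♕ ♔ ♗ ♘ ♖


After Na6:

♜ · ♝ ♛ ♚ ♝ ♞ ♜
· ♟ ♟ ♟ ♟ ♟ ♟ ♟
♞ · · · · · · ·
♟ · · · · · · ·
· ♙ · · · · · ·
♙ · · · · · · ·
· · ♙ ♙ ♙ ♙ ♙ ♙
♖ ♘ ♗ ♕ ♔ ♗ ♘ ♖


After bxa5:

♜ · ♝ ♛ ♚ ♝ ♞ ♜
· ♟ ♟ ♟ ♟ ♟ ♟ ♟
♞ · · · · · · ·
♙ · · · · · · ·
· · · · · · · ·
♙ · · · · · · ·
· · ♙ ♙ ♙ ♙ ♙ ♙
♖ ♘ ♗ ♕ ♔ ♗ ♘ ♖


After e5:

♜ · ♝ ♛ ♚ ♝ ♞ ♜
· ♟ ♟ ♟ · ♟ ♟ ♟
♞ · · · · · · ·
♙ · · · ♟ · · ·
· · · · · · · ·
♙ · · · · · · ·
· · ♙ ♙ ♙ ♙ ♙ ♙
♖ ♘ ♗ ♕ ♔ ♗ ♘ ♖


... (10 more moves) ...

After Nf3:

♜ · ♝ · ♚ · · ♜
· ♟ ♟ ♟ · ♟ ♟ ♟
♞ · · · · ♛ · ♞
♙ · · · · · · ·
· · · ♙ ♟ ♝ · ·
♙ · · · · ♘ · ·
· · ♙ ♕ ♙ ♔ ♙ ♙
♖ ♘ ♗ · · ♗ · ♖


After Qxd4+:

♜ · ♝ · ♚ · · ♜
· ♟ ♟ ♟ · ♟ ♟ ♟
♞ · · · · · · ♞
♙ · · · · · · ·
· · · ♛ ♟ ♝ · ·
♙ · · · · ♘ · ·
· · ♙ ♕ ♙ ♔ ♙ ♙
♖ ♘ ♗ · · ♗ · ♖



  a b c d e f g h
  ─────────────────
8│♜ · ♝ · ♚ · · ♜│8
7│· ♟ ♟ ♟ · ♟ ♟ ♟│7
6│♞ · · · · · · ♞│6
5│♙ · · · · · · ·│5
4│· · · ♛ ♟ ♝ · ·│4
3│♙ · · · · ♘ · ·│3
2│· · ♙ ♕ ♙ ♔ ♙ ♙│2
1│♖ ♘ ♗ · · ♗ · ♖│1
  ─────────────────
  a b c d e f g h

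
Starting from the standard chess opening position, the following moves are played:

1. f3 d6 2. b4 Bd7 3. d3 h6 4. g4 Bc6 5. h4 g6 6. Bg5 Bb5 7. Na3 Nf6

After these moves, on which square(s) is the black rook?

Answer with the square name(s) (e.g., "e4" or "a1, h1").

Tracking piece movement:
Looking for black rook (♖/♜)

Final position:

  a b c d e f g h
  ─────────────────
8│♜ ♞ · ♛ ♚ ♝ · ♜│8
7│♟ ♟ ♟ · ♟ ♟ · ·│7
6│· · · ♟ · ♞ ♟ ♟│6
5│· ♝ · · · · ♗ ·│5
4│· ♙ · · · · ♙ ♙│4
3│♘ · · ♙ · ♙ · ·│3
2│♙ · ♙ · ♙ · · ·│2
1│♖ · · ♕ ♔ ♗ ♘ ♖│1
  ─────────────────
  a b c d e f g h


a8, h8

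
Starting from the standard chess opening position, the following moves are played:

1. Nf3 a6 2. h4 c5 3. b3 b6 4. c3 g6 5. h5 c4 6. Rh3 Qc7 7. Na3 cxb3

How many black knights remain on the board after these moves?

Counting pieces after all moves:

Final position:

  a b c d e f g h
  ─────────────────
8│♜ ♞ ♝ · ♚ ♝ ♞ ♜│8
7│· · ♛ ♟ ♟ ♟ · ♟│7
6│♟ ♟ · · · · ♟ ·│6
5│· · · · · · · ♙│5
4│· · · · · · · ·│4
3│♘ ♟ ♙ · · ♘ · ♖│3
2│♙ · · ♙ ♙ ♙ ♙ ·│2
1│♖ · ♗ ♕ ♔ ♗ · ·│1
  ─────────────────
  a b c d e f g h


2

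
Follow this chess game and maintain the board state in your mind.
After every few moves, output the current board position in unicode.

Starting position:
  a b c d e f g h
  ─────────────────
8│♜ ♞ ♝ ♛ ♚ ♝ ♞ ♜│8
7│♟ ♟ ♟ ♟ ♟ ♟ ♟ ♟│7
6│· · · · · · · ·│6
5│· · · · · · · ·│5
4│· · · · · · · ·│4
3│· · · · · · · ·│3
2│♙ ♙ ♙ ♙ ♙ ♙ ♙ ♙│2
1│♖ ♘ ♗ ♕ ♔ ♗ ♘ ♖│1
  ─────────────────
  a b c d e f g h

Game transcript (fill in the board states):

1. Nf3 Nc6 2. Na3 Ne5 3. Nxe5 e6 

  a b c d e f g h
  ─────────────────
8│♜ · ♝ ♛ ♚ ♝ ♞ ♜│8
7│♟ ♟ ♟ ♟ · ♟ ♟ ♟│7
6│· · · · ♟ · · ·│6
5│· · · · ♘ · · ·│5
4│· · · · · · · ·│4
3│♘ · · · · · · ·│3
2│♙ ♙ ♙ ♙ ♙ ♙ ♙ ♙│2
1│♖ · ♗ ♕ ♔ ♗ · ♖│1
  ─────────────────
  a b c d e f g h

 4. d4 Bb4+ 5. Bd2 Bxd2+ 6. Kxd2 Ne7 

  a b c d e f g h
  ─────────────────
8│♜ · ♝ ♛ ♚ · · ♜│8
7│♟ ♟ ♟ ♟ ♞ ♟ ♟ ♟│7
6│· · · · ♟ · · ·│6
5│· · · · ♘ · · ·│5
4│· · · ♙ · · · ·│4
3│♘ · · · · · · ·│3
2│♙ ♙ ♙ ♔ ♙ ♙ ♙ ♙│2
1│♖ · · ♕ · ♗ · ♖│1
  ─────────────────
  a b c d e f g h

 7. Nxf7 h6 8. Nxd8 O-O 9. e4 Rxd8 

  a b c d e f g h
  ─────────────────
8│♜ · ♝ ♜ · · ♚ ·│8
7│♟ ♟ ♟ ♟ ♞ · ♟ ·│7
6│· · · · ♟ · · ♟│6
5│· · · · · · · ·│5
4│· · · ♙ ♙ · · ·│4
3│♘ · · · · · · ·│3
2│♙ ♙ ♙ ♔ · ♙ ♙ ♙│2
1│♖ · · ♕ · ♗ · ♖│1
  ─────────────────
  a b c d e f g h

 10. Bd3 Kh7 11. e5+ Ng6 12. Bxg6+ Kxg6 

  a b c d e f g h
  ─────────────────
8│♜ · ♝ ♜ · · · ·│8
7│♟ ♟ ♟ ♟ · · ♟ ·│7
6│· · · · ♟ · ♚ ♟│6
5│· · · · ♙ · · ·│5
4│· · · ♙ · · · ·│4
3│♘ · · · · · · ·│3
2│♙ ♙ ♙ ♔ · ♙ ♙ ♙│2
1│♖ · · ♕ · · · ♖│1
  ─────────────────
  a b c d e f g h

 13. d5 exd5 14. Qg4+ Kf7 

  a b c d e f g h
  ─────────────────
8│♜ · ♝ ♜ · · · ·│8
7│♟ ♟ ♟ ♟ · ♚ ♟ ·│7
6│· · · · · · · ♟│6
5│· · · ♟ ♙ · · ·│5
4│· · · · · · ♕ ·│4
3│♘ · · · · · · ·│3
2│♙ ♙ ♙ ♔ · ♙ ♙ ♙│2
1│♖ · · · · · · ♖│1
  ─────────────────
  a b c d e f g h
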